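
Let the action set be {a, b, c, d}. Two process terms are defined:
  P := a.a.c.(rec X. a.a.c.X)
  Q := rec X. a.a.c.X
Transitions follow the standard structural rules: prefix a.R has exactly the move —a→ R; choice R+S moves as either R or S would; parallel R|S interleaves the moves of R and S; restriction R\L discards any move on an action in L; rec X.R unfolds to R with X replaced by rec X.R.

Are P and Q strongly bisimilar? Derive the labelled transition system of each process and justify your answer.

Reachable graph of P (4 states):
  s0 = a.a.c.(rec X. a.a.c.X) → -a-> s1
  s1 = a.c.(rec X. a.a.c.X) → -a-> s2
  s2 = c.(rec X. a.a.c.X) → -c-> s3
  s3 = rec X. a.a.c.X → -a-> s1
Reachable graph of Q (3 states):
  t0 = rec X. a.a.c.X → -a-> t1
  t1 = a.c.(rec X. a.a.c.X) → -a-> t2
  t2 = c.(rec X. a.a.c.X) → -c-> t0
Bisimilarity quotient blocks:
  B0 = {s0, s3, t0}
  B1 = {s1, t1}
  B2 = {s2, t2}
s0 ∈ B0, t0 ∈ B0 → same block

bisimilar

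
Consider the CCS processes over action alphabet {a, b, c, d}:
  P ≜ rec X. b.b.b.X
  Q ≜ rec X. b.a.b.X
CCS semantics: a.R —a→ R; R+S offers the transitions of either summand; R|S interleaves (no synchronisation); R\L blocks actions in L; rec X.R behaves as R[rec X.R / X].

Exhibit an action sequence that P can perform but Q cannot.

bb

P's transition system — 3 states:
  m0 = rec X. b.b.b.X :: —b→ m1
  m1 = b.b.(rec X. b.b.b.X) :: —b→ m2
  m2 = b.(rec X. b.b.b.X) :: —b→ m0
Q's transition system — 3 states:
  n0 = rec X. b.a.b.X :: —b→ n1
  n1 = a.b.(rec X. b.a.b.X) :: —a→ n2
  n2 = b.(rec X. b.a.b.X) :: —b→ n0
Run σ = ⟨bb⟩ on P: start {m0}
  step 1 (b): {m1}
  step 2 (b): {m2}
  — P admits the full trace.
Run σ = ⟨bb⟩ on Q: start {n0}
  step 1 (b): {n1}
  step 2 (b): ∅ (Q stuck)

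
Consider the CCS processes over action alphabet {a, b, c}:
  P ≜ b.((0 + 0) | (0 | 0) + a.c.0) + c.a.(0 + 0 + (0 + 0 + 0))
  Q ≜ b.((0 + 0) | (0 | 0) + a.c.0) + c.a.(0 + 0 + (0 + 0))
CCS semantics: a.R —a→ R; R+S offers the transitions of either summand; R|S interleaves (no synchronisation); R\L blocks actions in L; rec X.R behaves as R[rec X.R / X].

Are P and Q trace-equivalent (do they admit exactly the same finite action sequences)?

YES

Reachable graph of P (6 states):
  s0 = b.((0 + 0) | (0 | 0) + a.c.0) + c.a.(0 + 0 + (0 + 0 + 0)) | —b→ s1, —c→ s2
  s1 = (0 + 0) | (0 | 0) + a.c.0 | —a→ s3
  s2 = a.(0 + 0 + (0 + 0 + 0)) | —a→ s4
  s3 = c.0 | —c→ s5
  s4 = 0 + 0 + (0 + 0 + 0) | ·
  s5 = 0 | ·
Reachable graph of Q (6 states):
  t0 = b.((0 + 0) | (0 | 0) + a.c.0) + c.a.(0 + 0 + (0 + 0)) | —b→ t1, —c→ t2
  t1 = (0 + 0) | (0 | 0) + a.c.0 | —a→ t3
  t2 = a.(0 + 0 + (0 + 0)) | —a→ t4
  t3 = c.0 | —c→ t5
  t4 = 0 + 0 + (0 + 0) | ·
  t5 = 0 | ·
Coarsest stable partition (strong bisimilarity classes):
  B0 = {s0, t0}
  B1 = {s1, t1}
  B2 = {s3, t3}
  B3 = {s4, s5, t4, t5}
  B4 = {s2, t2}
s0 ∈ B0, t0 ∈ B0 → same block
Bisimilar ⇒ trace-equivalent.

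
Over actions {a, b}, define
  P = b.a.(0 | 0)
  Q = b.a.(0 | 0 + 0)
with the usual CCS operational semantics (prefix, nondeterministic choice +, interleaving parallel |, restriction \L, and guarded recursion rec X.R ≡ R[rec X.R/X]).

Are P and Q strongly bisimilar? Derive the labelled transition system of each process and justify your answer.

LTS(P): 3 reachable states
  m0 = b.a.(0 | 0) has moves —b→ m1
  m1 = a.(0 | 0) has moves —a→ m2
  m2 = 0 | 0 has moves deadlocked
LTS(Q): 3 reachable states
  n0 = b.a.(0 | 0 + 0) has moves —b→ n1
  n1 = a.(0 | 0 + 0) has moves —a→ n2
  n2 = 0 | 0 + 0 has moves deadlocked
Coarsest stable partition (strong bisimilarity classes):
  B0 = {m0, n0}
  B1 = {m1, n1}
  B2 = {m2, n2}
m0 ∈ B0, n0 ∈ B0 → same block

YES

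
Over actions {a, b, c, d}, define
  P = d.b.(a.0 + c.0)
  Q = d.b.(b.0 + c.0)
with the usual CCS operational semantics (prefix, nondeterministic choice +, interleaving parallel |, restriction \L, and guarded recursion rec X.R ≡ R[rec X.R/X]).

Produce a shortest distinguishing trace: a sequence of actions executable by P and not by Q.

dba

P's transition system — 4 states:
  u0 = d.b.(a.0 + c.0) | -d-> u1
  u1 = b.(a.0 + c.0) | -b-> u2
  u2 = a.0 + c.0 | -a-> u3, -c-> u3
  u3 = 0 | ∅
Q's transition system — 4 states:
  v0 = d.b.(b.0 + c.0) | -d-> v1
  v1 = b.(b.0 + c.0) | -b-> v2
  v2 = b.0 + c.0 | -b-> v3, -c-> v3
  v3 = 0 | ∅
Executing dba from P (initial set {u0}):
  step 1 (d): {u1}
  step 2 (b): {u2}
  step 3 (a): {u3}
  ✓ P
Executing dba from Q (initial set {v0}):
  step 1 (d): {v1}
  step 2 (b): {v2}
  step 3 (a): ∅  — Q cannot continue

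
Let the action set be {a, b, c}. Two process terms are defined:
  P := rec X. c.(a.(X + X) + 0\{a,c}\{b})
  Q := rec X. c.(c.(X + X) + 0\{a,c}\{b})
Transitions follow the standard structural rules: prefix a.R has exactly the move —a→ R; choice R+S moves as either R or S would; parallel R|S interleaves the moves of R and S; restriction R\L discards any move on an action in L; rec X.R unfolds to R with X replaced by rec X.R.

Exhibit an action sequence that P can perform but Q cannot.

ca

LTS(P): 3 reachable states
  s0 = rec X. c.(a.(X + X) + 0\{a,c}\{b}) | ··c··> s1
  s1 = a.((rec X. c.(a.(X + X) + 0\{a,c}\{b})) + (rec X. c.(a.(X + X) + 0\{a,c}\{b}))) + 0\{a,c}\{b} | ··a··> s2
  s2 = (rec X. c.(a.(X + X) + 0\{a,c}\{b})) + (rec X. c.(a.(X + X) + 0\{a,c}\{b})) | ··c··> s1
LTS(Q): 3 reachable states
  t0 = rec X. c.(c.(X + X) + 0\{a,c}\{b}) | ··c··> t1
  t1 = c.((rec X. c.(c.(X + X) + 0\{a,c}\{b})) + (rec X. c.(c.(X + X) + 0\{a,c}\{b}))) + 0\{a,c}\{b} | ··c··> t2
  t2 = (rec X. c.(c.(X + X) + 0\{a,c}\{b})) + (rec X. c.(c.(X + X) + 0\{a,c}\{b})) | ··c··> t1
Executing ca from P (initial set {s0}):
  after c @ step 1: {s1}
  after a @ step 2: {s2}
  — P admits the full trace.
Executing ca from Q (initial set {t0}):
  after c @ step 1: {t1}
  after a @ step 2: ∅  — Q cannot continue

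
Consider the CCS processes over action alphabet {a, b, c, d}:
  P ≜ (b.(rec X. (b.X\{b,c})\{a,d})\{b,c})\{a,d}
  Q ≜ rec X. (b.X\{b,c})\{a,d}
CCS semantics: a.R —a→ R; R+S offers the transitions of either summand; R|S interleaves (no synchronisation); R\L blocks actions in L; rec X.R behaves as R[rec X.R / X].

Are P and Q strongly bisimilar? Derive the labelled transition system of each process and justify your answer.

P's transition system — 2 states:
  m0 = (b.(rec X. (b.X\{b,c})\{a,d})\{b,c})\{a,d} :: =b=> m1
  m1 = (rec X. (b.X\{b,c})\{a,d})\{b,c}\{a,d} :: ·
Q's transition system — 2 states:
  n0 = rec X. (b.X\{b,c})\{a,d} :: =b=> n1
  n1 = (rec X. (b.X\{b,c})\{a,d})\{b,c}\{a,d} :: ·
Coarsest stable partition (strong bisimilarity classes):
  B0 = {m0, n0}
  B1 = {m1, n1}
m0 ∈ B0, n0 ∈ B0 → same block

bisimilar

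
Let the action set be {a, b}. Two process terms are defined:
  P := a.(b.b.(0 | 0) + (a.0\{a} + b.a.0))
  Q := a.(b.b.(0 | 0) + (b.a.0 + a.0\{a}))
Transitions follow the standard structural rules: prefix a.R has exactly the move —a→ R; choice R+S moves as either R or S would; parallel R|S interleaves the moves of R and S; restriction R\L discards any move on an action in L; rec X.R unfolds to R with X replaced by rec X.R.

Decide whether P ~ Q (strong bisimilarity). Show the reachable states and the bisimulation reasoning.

P's transition system — 7 states:
  u0 = a.(b.b.(0 | 0) + (a.0\{a} + b.a.0)) :: ··a··> u1
  u1 = b.b.(0 | 0) + (a.0\{a} + b.a.0) :: ··a··> u2, ··b··> u3, ··b··> u4
  u2 = 0\{a} :: ·
  u3 = a.0 :: ··a··> u5
  u4 = b.(0 | 0) :: ··b··> u6
  u5 = 0 :: ·
  u6 = 0 | 0 :: ·
Q's transition system — 7 states:
  v0 = a.(b.b.(0 | 0) + (b.a.0 + a.0\{a})) :: ··a··> v1
  v1 = b.b.(0 | 0) + (b.a.0 + a.0\{a}) :: ··a··> v2, ··b··> v3, ··b··> v4
  v2 = 0\{a} :: ·
  v3 = a.0 :: ··a··> v5
  v4 = b.(0 | 0) :: ··b··> v6
  v5 = 0 :: ·
  v6 = 0 | 0 :: ·
Coarsest stable partition (strong bisimilarity classes):
  B0 = {u0, v0}
  B1 = {u1, v1}
  B2 = {u4, v4}
  B3 = {u2, u5, u6, v2, v5, v6}
  B4 = {u3, v3}
u0 ∈ B0, v0 ∈ B0 → same block

YES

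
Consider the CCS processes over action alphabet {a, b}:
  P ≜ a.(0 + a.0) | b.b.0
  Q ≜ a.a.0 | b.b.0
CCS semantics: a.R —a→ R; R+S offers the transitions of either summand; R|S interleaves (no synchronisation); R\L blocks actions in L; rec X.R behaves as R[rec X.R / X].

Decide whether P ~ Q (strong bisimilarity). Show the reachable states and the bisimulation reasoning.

YES

Reachable graph of P (9 states):
  p0 = a.(0 + a.0) | b.b.0 | =a=> p1, =b=> p2
  p1 = (0 + a.0) | b.b.0 | =a=> p3, =b=> p4
  p2 = a.(0 + a.0) | b.0 | =a=> p4, =b=> p5
  p3 = 0 | b.b.0 | =b=> p6
  p4 = (0 + a.0) | b.0 | =a=> p6, =b=> p7
  p5 = a.(0 + a.0) | 0 | =a=> p7
  p6 = 0 | b.0 | =b=> p8
  p7 = (0 + a.0) | 0 | =a=> p8
  p8 = 0 | 0 | (no moves)
Reachable graph of Q (9 states):
  q0 = a.a.0 | b.b.0 | =a=> q1, =b=> q2
  q1 = a.0 | b.b.0 | =a=> q3, =b=> q4
  q2 = a.a.0 | b.0 | =a=> q4, =b=> q5
  q3 = 0 | b.b.0 | =b=> q6
  q4 = a.0 | b.0 | =a=> q6, =b=> q7
  q5 = a.a.0 | 0 | =a=> q7
  q6 = 0 | b.0 | =b=> q8
  q7 = a.0 | 0 | =a=> q8
  q8 = 0 | 0 | (no moves)
Partition-refinement fixed point:
  B0 = {p0, q0}
  B1 = {p2, q2}
  B2 = {p4, q4}
  B3 = {p7, q7}
  B4 = {p8, q8}
  B5 = {p6, q6}
  B6 = {p5, q5}
  B7 = {p1, q1}
  B8 = {p3, q3}
p0 ∈ B0, q0 ∈ B0 → same block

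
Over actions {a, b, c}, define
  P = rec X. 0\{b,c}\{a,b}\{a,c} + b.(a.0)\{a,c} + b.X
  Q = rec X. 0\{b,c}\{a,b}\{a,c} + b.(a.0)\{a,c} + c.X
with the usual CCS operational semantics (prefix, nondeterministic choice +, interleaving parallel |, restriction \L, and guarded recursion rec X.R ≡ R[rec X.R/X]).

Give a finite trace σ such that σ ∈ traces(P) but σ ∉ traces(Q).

bb

P's transition system — 2 states:
  p0 = rec X. 0\{b,c}\{a,b}\{a,c} + b.(a.0)\{a,c} + b.X :: --b--▸ p0, --b--▸ p1
  p1 = (a.0)\{a,c} :: ∅
Q's transition system — 2 states:
  q0 = rec X. 0\{b,c}\{a,b}\{a,c} + b.(a.0)\{a,c} + c.X :: --b--▸ q1, --c--▸ q0
  q1 = (a.0)\{a,c} :: ∅
Executing bb from P (initial set {p0}):
  after b @ step 1: {p0, p1}
  after b @ step 2: {p0, p1}
  P completes σ.
Executing bb from Q (initial set {q0}):
  after b @ step 1: {q1}
  after b @ step 2: ∅  — Q cannot continue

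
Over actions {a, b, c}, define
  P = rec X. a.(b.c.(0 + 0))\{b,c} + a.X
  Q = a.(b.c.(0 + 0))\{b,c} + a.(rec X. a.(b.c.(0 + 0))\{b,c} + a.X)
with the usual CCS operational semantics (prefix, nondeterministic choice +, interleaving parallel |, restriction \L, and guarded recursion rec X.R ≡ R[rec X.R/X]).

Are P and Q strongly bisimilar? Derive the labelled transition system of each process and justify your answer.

bisimilar

P's transition system — 2 states:
  p0 = rec X. a.(b.c.(0 + 0))\{b,c} + a.X → —a→ p0, —a→ p1
  p1 = (b.c.(0 + 0))\{b,c} → (no moves)
Q's transition system — 3 states:
  q0 = a.(b.c.(0 + 0))\{b,c} + a.(rec X. a.(b.c.(0 + 0))\{b,c} + a.X) → —a→ q1, —a→ q2
  q1 = (b.c.(0 + 0))\{b,c} → (no moves)
  q2 = rec X. a.(b.c.(0 + 0))\{b,c} + a.X → —a→ q1, —a→ q2
Bisimilarity quotient blocks:
  B0 = {p0, q0, q2}
  B1 = {p1, q1}
p0 ∈ B0, q0 ∈ B0 → same block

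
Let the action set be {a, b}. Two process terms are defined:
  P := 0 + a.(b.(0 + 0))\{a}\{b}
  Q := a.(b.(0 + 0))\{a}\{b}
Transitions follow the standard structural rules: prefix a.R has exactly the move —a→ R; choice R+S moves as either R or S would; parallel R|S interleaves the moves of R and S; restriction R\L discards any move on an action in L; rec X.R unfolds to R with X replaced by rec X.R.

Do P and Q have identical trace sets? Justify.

LTS(P): 2 reachable states
  m0 = 0 + a.(b.(0 + 0))\{a}\{b} → ··a··> m1
  m1 = (b.(0 + 0))\{a}\{b} → stopped
LTS(Q): 2 reachable states
  n0 = a.(b.(0 + 0))\{a}\{b} → ··a··> n1
  n1 = (b.(0 + 0))\{a}\{b} → stopped
Coarsest stable partition (strong bisimilarity classes):
  B0 = {m0, n0}
  B1 = {m1, n1}
m0 ∈ B0, n0 ∈ B0 → same block
Bisimilar ⇒ trace-equivalent.

YES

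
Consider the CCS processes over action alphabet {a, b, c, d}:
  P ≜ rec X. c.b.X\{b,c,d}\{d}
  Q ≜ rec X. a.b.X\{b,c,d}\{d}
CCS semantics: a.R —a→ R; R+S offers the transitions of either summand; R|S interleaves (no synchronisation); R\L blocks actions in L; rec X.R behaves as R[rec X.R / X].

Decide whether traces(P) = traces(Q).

Reachable graph of P (3 states):
  u0 = rec X. c.b.X\{b,c,d}\{d} :: -c-> u1
  u1 = b.(rec X. c.b.X\{b,c,d}\{d})\{b,c,d}\{d} :: -b-> u2
  u2 = (rec X. c.b.X\{b,c,d}\{d})\{b,c,d}\{d} :: stopped
Reachable graph of Q (4 states):
  v0 = rec X. a.b.X\{b,c,d}\{d} :: -a-> v1
  v1 = b.(rec X. a.b.X\{b,c,d}\{d})\{b,c,d}\{d} :: -b-> v2
  v2 = (rec X. a.b.X\{b,c,d}\{d})\{b,c,d}\{d} :: -a-> v3
  v3 = (b.(rec X. a.b.X\{b,c,d}\{d})\{b,c,d}\{d})\{b,c,d}\{d} :: stopped
Run σ = ⟨c⟩ on P: start {u0}
  [1] c ⇒ {u1}
  ✓ P
Run σ = ⟨c⟩ on Q: start {v0}
  [1] c ⇒ ∅ (Q stuck)

trace-distinct — witness ⟨c⟩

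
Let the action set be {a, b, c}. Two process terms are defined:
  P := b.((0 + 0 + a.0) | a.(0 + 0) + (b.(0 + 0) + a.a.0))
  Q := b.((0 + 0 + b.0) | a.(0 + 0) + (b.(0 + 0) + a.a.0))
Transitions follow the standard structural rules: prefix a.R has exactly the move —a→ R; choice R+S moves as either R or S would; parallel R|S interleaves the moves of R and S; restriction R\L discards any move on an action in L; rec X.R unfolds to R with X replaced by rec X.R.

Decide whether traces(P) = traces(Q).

Reachable graph of P (8 states):
  u0 = b.((0 + 0 + a.0) | a.(0 + 0) + (b.(0 + 0) + a.a.0)) → =b=> u1
  u1 = (0 + 0 + a.0) | a.(0 + 0) + (b.(0 + 0) + a.a.0) → =a=> u2, =a=> u3, =a=> u4, =b=> u5
  u2 = (0 + 0 + a.0) | (0 + 0) → =a=> u6
  u3 = 0 | a.(0 + 0) → =a=> u6
  u4 = a.0 → =a=> u7
  u5 = 0 + 0 → ·
  u6 = 0 | (0 + 0) → ·
  u7 = 0 → ·
Reachable graph of Q (8 states):
  v0 = b.((0 + 0 + b.0) | a.(0 + 0) + (b.(0 + 0) + a.a.0)) → =b=> v1
  v1 = (0 + 0 + b.0) | a.(0 + 0) + (b.(0 + 0) + a.a.0) → =a=> v2, =a=> v3, =b=> v4, =b=> v5
  v2 = (0 + 0 + b.0) | (0 + 0) → =b=> v6
  v3 = a.0 → =a=> v7
  v4 = 0 + 0 → ·
  v5 = 0 | a.(0 + 0) → =a=> v6
  v6 = 0 | (0 + 0) → ·
  v7 = 0 → ·
Executing bab from Q (initial set {v0}):
  step 1 (b): {v1}
  step 2 (a): {v2, v3}
  step 3 (b): {v6}
  Q completes σ.
Executing bab from P (initial set {u0}):
  step 1 (b): {u1}
  step 2 (a): {u2, u3, u4}
  step 3 (b): ∅ (P stuck)

traces(P) ≠ traces(Q) — witness ⟨bab⟩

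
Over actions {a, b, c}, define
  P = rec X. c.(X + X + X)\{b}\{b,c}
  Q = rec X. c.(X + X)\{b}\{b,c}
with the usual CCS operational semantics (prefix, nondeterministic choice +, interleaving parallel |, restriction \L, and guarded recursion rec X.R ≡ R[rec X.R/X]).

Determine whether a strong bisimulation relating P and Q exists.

YES

LTS(P): 2 reachable states
  p0 = rec X. c.(X + X + X)\{b}\{b,c} | —c→ p1
  p1 = ((rec X. c.(X + X + X)\{b}\{b,c}) + (rec X. c.(X + X + X)\{b}\{b,c}) + (rec X. c.(X + X + X)\{b}\{b,c}))\{b}\{b,c} | (no moves)
LTS(Q): 2 reachable states
  q0 = rec X. c.(X + X)\{b}\{b,c} | —c→ q1
  q1 = ((rec X. c.(X + X)\{b}\{b,c}) + (rec X. c.(X + X)\{b}\{b,c}))\{b}\{b,c} | (no moves)
Bisimilarity quotient blocks:
  B0 = {p0, q0}
  B1 = {p1, q1}
p0 ∈ B0, q0 ∈ B0 → same block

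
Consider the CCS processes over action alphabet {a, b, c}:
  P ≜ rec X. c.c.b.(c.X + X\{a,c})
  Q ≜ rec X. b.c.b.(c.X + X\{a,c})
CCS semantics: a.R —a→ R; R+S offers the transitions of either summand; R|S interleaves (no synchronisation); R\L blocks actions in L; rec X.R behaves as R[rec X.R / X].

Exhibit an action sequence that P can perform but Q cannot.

c

Reachable graph of P (4 states):
  u0 = rec X. c.c.b.(c.X + X\{a,c}) has moves =c=> u1
  u1 = c.b.(c.(rec X. c.c.b.(c.X + X\{a,c})) + (rec X. c.c.b.(c.X + X\{a,c}))\{a,c}) has moves =c=> u2
  u2 = b.(c.(rec X. c.c.b.(c.X + X\{a,c})) + (rec X. c.c.b.(c.X + X\{a,c}))\{a,c}) has moves =b=> u3
  u3 = c.(rec X. c.c.b.(c.X + X\{a,c})) + (rec X. c.c.b.(c.X + X\{a,c}))\{a,c} has moves =c=> u0
Reachable graph of Q (5 states):
  v0 = rec X. b.c.b.(c.X + X\{a,c}) has moves =b=> v1
  v1 = c.b.(c.(rec X. b.c.b.(c.X + X\{a,c})) + (rec X. b.c.b.(c.X + X\{a,c}))\{a,c}) has moves =c=> v2
  v2 = b.(c.(rec X. b.c.b.(c.X + X\{a,c})) + (rec X. b.c.b.(c.X + X\{a,c}))\{a,c}) has moves =b=> v3
  v3 = c.(rec X. b.c.b.(c.X + X\{a,c})) + (rec X. b.c.b.(c.X + X\{a,c}))\{a,c} has moves =b=> v4, =c=> v0
  v4 = (c.b.(c.(rec X. b.c.b.(c.X + X\{a,c})) + (rec X. b.c.b.(c.X + X\{a,c}))\{a,c}))\{a,c} has moves (no moves)
Run σ = ⟨c⟩ on P: start {u0}
  step 1 (c): {u1}
  P completes σ.
Run σ = ⟨c⟩ on Q: start {v0}
  step 1 (c): no successor for Q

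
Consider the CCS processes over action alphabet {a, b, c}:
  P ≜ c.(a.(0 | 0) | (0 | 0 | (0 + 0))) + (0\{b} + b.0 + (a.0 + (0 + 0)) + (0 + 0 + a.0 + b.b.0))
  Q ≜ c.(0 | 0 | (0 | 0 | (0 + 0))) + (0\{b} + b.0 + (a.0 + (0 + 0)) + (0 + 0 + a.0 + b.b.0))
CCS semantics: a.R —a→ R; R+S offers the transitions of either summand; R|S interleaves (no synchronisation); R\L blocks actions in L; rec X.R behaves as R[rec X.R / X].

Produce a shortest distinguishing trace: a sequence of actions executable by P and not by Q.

Reachable graph of P (5 states):
  s0 = c.(a.(0 | 0) | (0 | 0 | (0 + 0))) + (0\{b} + b.0 + (a.0 + (0 + 0)) + (0 + 0 + a.0 + b.b.0)) ⊢ -a-> s1, -b-> s1, -b-> s2, -c-> s3
  s1 = 0 ⊢ deadlocked
  s2 = b.0 ⊢ -b-> s1
  s3 = a.(0 | 0) | (0 | 0 | (0 + 0)) ⊢ -a-> s4
  s4 = 0 | 0 | (0 | 0 | (0 + 0)) ⊢ deadlocked
Reachable graph of Q (4 states):
  t0 = c.(0 | 0 | (0 | 0 | (0 + 0))) + (0\{b} + b.0 + (a.0 + (0 + 0)) + (0 + 0 + a.0 + b.b.0)) ⊢ -a-> t1, -b-> t1, -b-> t2, -c-> t3
  t1 = 0 ⊢ deadlocked
  t2 = b.0 ⊢ -b-> t1
  t3 = 0 | 0 | (0 | 0 | (0 + 0)) ⊢ deadlocked
Run σ = ⟨ca⟩ on P: start {s0}
  [1] c ⇒ {s3}
  [2] a ⇒ {s4}
  P completes σ.
Run σ = ⟨ca⟩ on Q: start {t0}
  [1] c ⇒ {t3}
  [2] a ⇒ no successor for Q

ca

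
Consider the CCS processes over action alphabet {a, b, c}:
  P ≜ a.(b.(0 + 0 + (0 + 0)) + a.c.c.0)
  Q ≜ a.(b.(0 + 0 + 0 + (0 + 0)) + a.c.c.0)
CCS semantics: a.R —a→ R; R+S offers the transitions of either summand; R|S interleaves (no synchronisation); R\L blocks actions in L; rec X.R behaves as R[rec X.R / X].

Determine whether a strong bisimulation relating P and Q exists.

P ~ Q

P's transition system — 6 states:
  p0 = a.(b.(0 + 0 + (0 + 0)) + a.c.c.0) :: --a--▸ p1
  p1 = b.(0 + 0 + (0 + 0)) + a.c.c.0 :: --a--▸ p2, --b--▸ p3
  p2 = c.c.0 :: --c--▸ p4
  p3 = 0 + 0 + (0 + 0) :: ∅
  p4 = c.0 :: --c--▸ p5
  p5 = 0 :: ∅
Q's transition system — 6 states:
  q0 = a.(b.(0 + 0 + 0 + (0 + 0)) + a.c.c.0) :: --a--▸ q1
  q1 = b.(0 + 0 + 0 + (0 + 0)) + a.c.c.0 :: --a--▸ q2, --b--▸ q3
  q2 = c.c.0 :: --c--▸ q4
  q3 = 0 + 0 + 0 + (0 + 0) :: ∅
  q4 = c.0 :: --c--▸ q5
  q5 = 0 :: ∅
Bisimilarity quotient blocks:
  B0 = {p0, q0}
  B1 = {p1, q1}
  B2 = {p2, q2}
  B3 = {p4, q4}
  B4 = {p3, p5, q3, q5}
p0 ∈ B0, q0 ∈ B0 → same block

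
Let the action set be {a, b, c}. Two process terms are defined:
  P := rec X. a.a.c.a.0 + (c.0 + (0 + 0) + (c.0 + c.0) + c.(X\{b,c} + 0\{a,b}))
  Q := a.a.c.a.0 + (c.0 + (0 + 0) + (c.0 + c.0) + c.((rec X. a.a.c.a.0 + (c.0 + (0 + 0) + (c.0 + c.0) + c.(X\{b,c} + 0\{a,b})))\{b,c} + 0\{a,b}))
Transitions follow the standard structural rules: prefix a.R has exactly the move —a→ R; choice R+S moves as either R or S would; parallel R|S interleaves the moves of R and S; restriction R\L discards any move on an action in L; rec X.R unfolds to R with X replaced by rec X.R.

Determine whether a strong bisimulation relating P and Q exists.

P's transition system — 8 states:
  s0 = rec X. a.a.c.a.0 + (c.0 + (0 + 0) + (c.0 + c.0) + c.(X\{b,c} + 0\{a,b})) :: -a-> s1, -c-> s2, -c-> s3
  s1 = a.c.a.0 :: -a-> s4
  s2 = (rec X. a.a.c.a.0 + (c.0 + (0 + 0) + (c.0 + c.0) + c.(X\{b,c} + 0\{a,b})))\{b,c} + 0\{a,b} :: -a-> s5
  s3 = 0 :: deadlocked
  s4 = c.a.0 :: -c-> s6
  s5 = (a.c.a.0)\{b,c} :: -a-> s7
  s6 = a.0 :: -a-> s3
  s7 = (c.a.0)\{b,c} :: deadlocked
Q's transition system — 8 states:
  t0 = a.a.c.a.0 + (c.0 + (0 + 0) + (c.0 + c.0) + c.((rec X. a.a.c.a.0 + (c.0 + (0 + 0) + (c.0 + c.0) + c.(X\{b,c} + 0\{a,b})))\{b,c} + 0\{a,b})) :: -a-> t1, -c-> t2, -c-> t3
  t1 = a.c.a.0 :: -a-> t4
  t2 = (rec X. a.a.c.a.0 + (c.0 + (0 + 0) + (c.0 + c.0) + c.(X\{b,c} + 0\{a,b})))\{b,c} + 0\{a,b} :: -a-> t5
  t3 = 0 :: deadlocked
  t4 = c.a.0 :: -c-> t6
  t5 = (a.c.a.0)\{b,c} :: -a-> t7
  t6 = a.0 :: -a-> t3
  t7 = (c.a.0)\{b,c} :: deadlocked
Partition-refinement fixed point:
  B0 = {s0, t0}
  B1 = {s1, t1}
  B2 = {s4, t4}
  B3 = {s5, s6, t5, t6}
  B4 = {s3, s7, t3, t7}
  B5 = {s2, t2}
s0 ∈ B0, t0 ∈ B0 → same block

bisimilar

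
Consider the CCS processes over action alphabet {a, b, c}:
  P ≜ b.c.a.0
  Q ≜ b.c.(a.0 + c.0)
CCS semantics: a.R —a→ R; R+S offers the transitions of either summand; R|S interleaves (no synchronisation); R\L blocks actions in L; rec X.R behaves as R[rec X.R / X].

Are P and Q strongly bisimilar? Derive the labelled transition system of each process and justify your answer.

Reachable graph of P (4 states):
  m0 = b.c.a.0 has moves =b=> m1
  m1 = c.a.0 has moves =c=> m2
  m2 = a.0 has moves =a=> m3
  m3 = 0 has moves ·
Reachable graph of Q (4 states):
  n0 = b.c.(a.0 + c.0) has moves =b=> n1
  n1 = c.(a.0 + c.0) has moves =c=> n2
  n2 = a.0 + c.0 has moves =a=> n3, =c=> n3
  n3 = 0 has moves ·
Partition-refinement fixed point:
  B0 = {m0}
  B1 = {m1}
  B2 = {m2}
  B3 = {m3, n3}
  B4 = {n0}
  B5 = {n1}
  B6 = {n2}
m0 ∈ B0, n0 ∈ B4 → different blocks

not bisimilar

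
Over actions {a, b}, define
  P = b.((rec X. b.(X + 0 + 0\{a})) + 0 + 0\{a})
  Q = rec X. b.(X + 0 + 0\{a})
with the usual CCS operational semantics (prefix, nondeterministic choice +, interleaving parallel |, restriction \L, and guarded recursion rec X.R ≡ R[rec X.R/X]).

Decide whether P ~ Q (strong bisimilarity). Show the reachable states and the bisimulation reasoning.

P's transition system — 2 states:
  p0 = b.((rec X. b.(X + 0 + 0\{a})) + 0 + 0\{a}) :: —b→ p1
  p1 = (rec X. b.(X + 0 + 0\{a})) + 0 + 0\{a} :: —b→ p1
Q's transition system — 2 states:
  q0 = rec X. b.(X + 0 + 0\{a}) :: —b→ q1
  q1 = (rec X. b.(X + 0 + 0\{a})) + 0 + 0\{a} :: —b→ q1
Partition-refinement fixed point:
  B0 = {p0, p1, q0, q1}
p0 ∈ B0, q0 ∈ B0 → same block

P ~ Q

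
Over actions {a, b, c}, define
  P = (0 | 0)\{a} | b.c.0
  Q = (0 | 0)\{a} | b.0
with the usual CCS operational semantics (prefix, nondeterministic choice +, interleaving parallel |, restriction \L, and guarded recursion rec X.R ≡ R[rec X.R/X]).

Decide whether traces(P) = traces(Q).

Reachable graph of P (3 states):
  m0 = (0 | 0)\{a} | b.c.0 | --b--▸ m1
  m1 = (0 | 0)\{a} | c.0 | --c--▸ m2
  m2 = (0 | 0)\{a} | 0 | ∅
Reachable graph of Q (2 states):
  n0 = (0 | 0)\{a} | b.0 | --b--▸ n1
  n1 = (0 | 0)\{a} | 0 | ∅
Executing bc from P (initial set {m0}):
  [1] b ⇒ {m1}
  [2] c ⇒ {m2}
  — P admits the full trace.
Executing bc from Q (initial set {n0}):
  [1] b ⇒ {n1}
  [2] c ⇒ ∅  — Q cannot continue

trace-distinct — witness ⟨bc⟩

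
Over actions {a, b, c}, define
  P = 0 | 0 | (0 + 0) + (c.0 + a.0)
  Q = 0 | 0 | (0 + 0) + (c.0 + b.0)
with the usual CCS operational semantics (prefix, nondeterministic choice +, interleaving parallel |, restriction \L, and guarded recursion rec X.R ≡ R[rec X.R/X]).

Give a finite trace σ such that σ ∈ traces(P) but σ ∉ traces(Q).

a

Reachable graph of P (2 states):
  u0 = 0 | 0 | (0 + 0) + (c.0 + a.0) | --a--▸ u1, --c--▸ u1
  u1 = 0 | (no moves)
Reachable graph of Q (2 states):
  v0 = 0 | 0 | (0 + 0) + (c.0 + b.0) | --b--▸ v1, --c--▸ v1
  v1 = 0 | (no moves)
Executing a from P (initial set {u0}):
  after a @ step 1: {u1}
  P completes σ.
Executing a from Q (initial set {v0}):
  after a @ step 1: no successor for Q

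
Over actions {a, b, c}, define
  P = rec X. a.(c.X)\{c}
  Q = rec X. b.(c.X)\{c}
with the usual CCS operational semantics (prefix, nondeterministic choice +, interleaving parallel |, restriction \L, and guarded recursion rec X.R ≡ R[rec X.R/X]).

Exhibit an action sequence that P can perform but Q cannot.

a

Reachable graph of P (2 states):
  u0 = rec X. a.(c.X)\{c} :: =a=> u1
  u1 = (c.(rec X. a.(c.X)\{c}))\{c} :: ·
Reachable graph of Q (2 states):
  v0 = rec X. b.(c.X)\{c} :: =b=> v1
  v1 = (c.(rec X. b.(c.X)\{c}))\{c} :: ·
Executing a from P (initial set {u0}):
  [1] a ⇒ {u1}
  — P admits the full trace.
Executing a from Q (initial set {v0}):
  [1] a ⇒ no successor for Q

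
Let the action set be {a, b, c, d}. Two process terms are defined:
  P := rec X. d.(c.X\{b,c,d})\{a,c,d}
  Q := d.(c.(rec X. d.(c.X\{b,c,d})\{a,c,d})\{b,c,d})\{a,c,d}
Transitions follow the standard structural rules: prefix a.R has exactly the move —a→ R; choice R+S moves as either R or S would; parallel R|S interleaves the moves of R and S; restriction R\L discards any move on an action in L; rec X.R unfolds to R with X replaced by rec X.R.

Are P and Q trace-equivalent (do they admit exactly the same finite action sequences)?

YES

Reachable graph of P (2 states):
  u0 = rec X. d.(c.X\{b,c,d})\{a,c,d} :: ··d··> u1
  u1 = (c.(rec X. d.(c.X\{b,c,d})\{a,c,d})\{b,c,d})\{a,c,d} :: ·
Reachable graph of Q (2 states):
  v0 = d.(c.(rec X. d.(c.X\{b,c,d})\{a,c,d})\{b,c,d})\{a,c,d} :: ··d··> v1
  v1 = (c.(rec X. d.(c.X\{b,c,d})\{a,c,d})\{b,c,d})\{a,c,d} :: ·
Coarsest stable partition (strong bisimilarity classes):
  B0 = {u0, v0}
  B1 = {u1, v1}
u0 ∈ B0, v0 ∈ B0 → same block
Bisimilar ⇒ trace-equivalent.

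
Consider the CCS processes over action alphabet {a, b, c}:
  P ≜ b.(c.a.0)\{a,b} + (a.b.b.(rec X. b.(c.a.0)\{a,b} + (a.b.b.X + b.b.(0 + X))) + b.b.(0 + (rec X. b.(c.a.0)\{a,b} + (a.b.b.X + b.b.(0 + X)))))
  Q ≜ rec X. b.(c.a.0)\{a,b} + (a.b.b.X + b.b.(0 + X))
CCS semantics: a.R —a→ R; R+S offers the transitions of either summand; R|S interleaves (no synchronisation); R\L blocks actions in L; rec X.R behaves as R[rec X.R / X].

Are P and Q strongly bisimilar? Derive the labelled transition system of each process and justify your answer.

P ~ Q

LTS(P): 8 reachable states
  u0 = b.(c.a.0)\{a,b} + (a.b.b.(rec X. b.(c.a.0)\{a,b} + (a.b.b.X + b.b.(0 + X))) + b.b.(0 + (rec X. b.(c.a.0)\{a,b} + (a.b.b.X + b.b.(0 + X))))) ⊢ ··a··> u1, ··b··> u2, ··b··> u3
  u1 = b.b.(rec X. b.(c.a.0)\{a,b} + (a.b.b.X + b.b.(0 + X))) ⊢ ··b··> u4
  u2 = (c.a.0)\{a,b} ⊢ ··c··> u5
  u3 = b.(0 + (rec X. b.(c.a.0)\{a,b} + (a.b.b.X + b.b.(0 + X)))) ⊢ ··b··> u6
  u4 = b.(rec X. b.(c.a.0)\{a,b} + (a.b.b.X + b.b.(0 + X))) ⊢ ··b··> u7
  u5 = (a.0)\{a,b} ⊢ (no moves)
  u6 = 0 + (rec X. b.(c.a.0)\{a,b} + (a.b.b.X + b.b.(0 + X))) ⊢ ··a··> u1, ··b··> u2, ··b··> u3
  u7 = rec X. b.(c.a.0)\{a,b} + (a.b.b.X + b.b.(0 + X)) ⊢ ··a··> u1, ··b··> u2, ··b··> u3
LTS(Q): 7 reachable states
  v0 = rec X. b.(c.a.0)\{a,b} + (a.b.b.X + b.b.(0 + X)) ⊢ ··a··> v1, ··b··> v2, ··b··> v3
  v1 = b.b.(rec X. b.(c.a.0)\{a,b} + (a.b.b.X + b.b.(0 + X))) ⊢ ··b··> v4
  v2 = (c.a.0)\{a,b} ⊢ ··c··> v5
  v3 = b.(0 + (rec X. b.(c.a.0)\{a,b} + (a.b.b.X + b.b.(0 + X)))) ⊢ ··b··> v6
  v4 = b.(rec X. b.(c.a.0)\{a,b} + (a.b.b.X + b.b.(0 + X))) ⊢ ··b··> v0
  v5 = (a.0)\{a,b} ⊢ (no moves)
  v6 = 0 + (rec X. b.(c.a.0)\{a,b} + (a.b.b.X + b.b.(0 + X))) ⊢ ··a··> v1, ··b··> v2, ··b··> v3
Coarsest stable partition (strong bisimilarity classes):
  B0 = {u0, u6, u7, v0, v6}
  B1 = {u2, v2}
  B2 = {u5, v5}
  B3 = {u1, v1}
  B4 = {u3, u4, v3, v4}
u0 ∈ B0, v0 ∈ B0 → same block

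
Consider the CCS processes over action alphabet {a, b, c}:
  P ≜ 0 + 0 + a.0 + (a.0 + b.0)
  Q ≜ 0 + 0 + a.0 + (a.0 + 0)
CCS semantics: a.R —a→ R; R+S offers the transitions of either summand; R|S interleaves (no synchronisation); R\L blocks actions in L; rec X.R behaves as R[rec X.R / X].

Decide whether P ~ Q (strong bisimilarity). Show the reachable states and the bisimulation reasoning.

P's transition system — 2 states:
  p0 = 0 + 0 + a.0 + (a.0 + b.0) :: =a=> p1, =b=> p1
  p1 = 0 :: stopped
Q's transition system — 2 states:
  q0 = 0 + 0 + a.0 + (a.0 + 0) :: =a=> q1
  q1 = 0 :: stopped
Partition-refinement fixed point:
  B0 = {p0}
  B1 = {p1, q1}
  B2 = {q0}
p0 ∈ B0, q0 ∈ B2 → different blocks

P ≁ Q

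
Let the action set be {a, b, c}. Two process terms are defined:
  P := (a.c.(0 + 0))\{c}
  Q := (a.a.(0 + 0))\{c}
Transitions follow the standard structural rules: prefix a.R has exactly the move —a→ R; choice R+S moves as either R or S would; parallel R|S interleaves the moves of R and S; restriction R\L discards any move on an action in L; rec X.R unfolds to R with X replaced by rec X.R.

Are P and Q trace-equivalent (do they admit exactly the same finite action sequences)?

LTS(P): 2 reachable states
  m0 = (a.c.(0 + 0))\{c} :: —a→ m1
  m1 = (c.(0 + 0))\{c} :: deadlocked
LTS(Q): 3 reachable states
  n0 = (a.a.(0 + 0))\{c} :: —a→ n1
  n1 = (a.(0 + 0))\{c} :: —a→ n2
  n2 = (0 + 0)\{c} :: deadlocked
Trace ⟨aa⟩ through Q, begin at {n0}:
  after a @ step 1: {n1}
  after a @ step 2: {n2}
  — Q admits the full trace.
Trace ⟨aa⟩ through P, begin at {m0}:
  after a @ step 1: {m1}
  after a @ step 2: ∅  — P cannot continue

trace-distinct — witness ⟨aa⟩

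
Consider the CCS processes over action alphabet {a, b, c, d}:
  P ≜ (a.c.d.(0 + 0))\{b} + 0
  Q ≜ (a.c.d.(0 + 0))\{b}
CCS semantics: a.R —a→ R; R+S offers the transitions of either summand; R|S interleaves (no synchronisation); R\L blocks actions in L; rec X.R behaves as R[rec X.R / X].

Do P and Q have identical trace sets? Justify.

P's transition system — 4 states:
  s0 = (a.c.d.(0 + 0))\{b} + 0 | -a-> s1
  s1 = (c.d.(0 + 0))\{b} | -c-> s2
  s2 = (d.(0 + 0))\{b} | -d-> s3
  s3 = (0 + 0)\{b} | deadlocked
Q's transition system — 4 states:
  t0 = (a.c.d.(0 + 0))\{b} | -a-> t1
  t1 = (c.d.(0 + 0))\{b} | -c-> t2
  t2 = (d.(0 + 0))\{b} | -d-> t3
  t3 = (0 + 0)\{b} | deadlocked
Bisimilarity quotient blocks:
  B0 = {s0, t0}
  B1 = {s1, t1}
  B2 = {s2, t2}
  B3 = {s3, t3}
s0 ∈ B0, t0 ∈ B0 → same block
Bisimilar ⇒ trace-equivalent.

YES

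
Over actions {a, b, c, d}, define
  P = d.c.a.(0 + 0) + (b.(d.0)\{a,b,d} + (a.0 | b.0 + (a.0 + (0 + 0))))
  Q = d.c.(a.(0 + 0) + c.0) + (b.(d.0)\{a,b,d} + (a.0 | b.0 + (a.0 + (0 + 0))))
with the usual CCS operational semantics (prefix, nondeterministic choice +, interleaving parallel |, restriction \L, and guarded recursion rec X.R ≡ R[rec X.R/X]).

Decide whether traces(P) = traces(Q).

trace-distinct — witness ⟨dcc⟩

LTS(P): 9 reachable states
  s0 = d.c.a.(0 + 0) + (b.(d.0)\{a,b,d} + (a.0 | b.0 + (a.0 + (0 + 0)))) → --a--▸ s1, --a--▸ s2, --b--▸ s3, --b--▸ s4, --d--▸ s5
  s1 = 0 → deadlocked
  s2 = 0 | b.0 → --b--▸ s6
  s3 = (d.0)\{a,b,d} → deadlocked
  s4 = a.0 | 0 → --a--▸ s6
  s5 = c.a.(0 + 0) → --c--▸ s7
  s6 = 0 | 0 → deadlocked
  s7 = a.(0 + 0) → --a--▸ s8
  s8 = 0 + 0 → deadlocked
LTS(Q): 9 reachable states
  t0 = d.c.(a.(0 + 0) + c.0) + (b.(d.0)\{a,b,d} + (a.0 | b.0 + (a.0 + (0 + 0)))) → --a--▸ t1, --a--▸ t2, --b--▸ t3, --b--▸ t4, --d--▸ t5
  t1 = 0 → deadlocked
  t2 = 0 | b.0 → --b--▸ t6
  t3 = (d.0)\{a,b,d} → deadlocked
  t4 = a.0 | 0 → --a--▸ t6
  t5 = c.(a.(0 + 0) + c.0) → --c--▸ t7
  t6 = 0 | 0 → deadlocked
  t7 = a.(0 + 0) + c.0 → --a--▸ t8, --c--▸ t1
  t8 = 0 + 0 → deadlocked
Executing dcc from Q (initial set {t0}):
  [1] d ⇒ {t5}
  [2] c ⇒ {t7}
  [3] c ⇒ {t1}
  — Q admits the full trace.
Executing dcc from P (initial set {s0}):
  [1] d ⇒ {s5}
  [2] c ⇒ {s7}
  [3] c ⇒ no successor for P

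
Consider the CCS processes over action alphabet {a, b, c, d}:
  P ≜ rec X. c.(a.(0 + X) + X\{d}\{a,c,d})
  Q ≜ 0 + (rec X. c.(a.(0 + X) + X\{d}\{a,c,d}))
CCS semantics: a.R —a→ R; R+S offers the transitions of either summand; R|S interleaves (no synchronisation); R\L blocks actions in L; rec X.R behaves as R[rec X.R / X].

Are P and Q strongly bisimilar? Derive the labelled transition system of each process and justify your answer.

bisimilar

P's transition system — 3 states:
  s0 = rec X. c.(a.(0 + X) + X\{d}\{a,c,d}) :: —c→ s1
  s1 = a.(0 + (rec X. c.(a.(0 + X) + X\{d}\{a,c,d}))) + (rec X. c.(a.(0 + X) + X\{d}\{a,c,d}))\{d}\{a,c,d} :: —a→ s2
  s2 = 0 + (rec X. c.(a.(0 + X) + X\{d}\{a,c,d})) :: —c→ s1
Q's transition system — 2 states:
  t0 = 0 + (rec X. c.(a.(0 + X) + X\{d}\{a,c,d})) :: —c→ t1
  t1 = a.(0 + (rec X. c.(a.(0 + X) + X\{d}\{a,c,d}))) + (rec X. c.(a.(0 + X) + X\{d}\{a,c,d}))\{d}\{a,c,d} :: —a→ t0
Partition-refinement fixed point:
  B0 = {s0, s2, t0}
  B1 = {s1, t1}
s0 ∈ B0, t0 ∈ B0 → same block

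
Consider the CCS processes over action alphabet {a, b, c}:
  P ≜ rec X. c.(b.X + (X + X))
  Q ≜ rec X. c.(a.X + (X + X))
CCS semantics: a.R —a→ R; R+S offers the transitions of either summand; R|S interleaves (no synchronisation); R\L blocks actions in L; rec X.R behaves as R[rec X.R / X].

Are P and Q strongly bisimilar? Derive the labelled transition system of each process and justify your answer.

not bisimilar

P's transition system — 2 states:
  m0 = rec X. c.(b.X + (X + X)) :: -c-> m1
  m1 = b.(rec X. c.(b.X + (X + X))) + ((rec X. c.(b.X + (X + X))) + (rec X. c.(b.X + (X + X)))) :: -b-> m0, -c-> m1
Q's transition system — 2 states:
  n0 = rec X. c.(a.X + (X + X)) :: -c-> n1
  n1 = a.(rec X. c.(a.X + (X + X))) + ((rec X. c.(a.X + (X + X))) + (rec X. c.(a.X + (X + X)))) :: -a-> n0, -c-> n1
Partition-refinement fixed point:
  B0 = {m0}
  B1 = {m1}
  B2 = {n0}
  B3 = {n1}
m0 ∈ B0, n0 ∈ B2 → different blocks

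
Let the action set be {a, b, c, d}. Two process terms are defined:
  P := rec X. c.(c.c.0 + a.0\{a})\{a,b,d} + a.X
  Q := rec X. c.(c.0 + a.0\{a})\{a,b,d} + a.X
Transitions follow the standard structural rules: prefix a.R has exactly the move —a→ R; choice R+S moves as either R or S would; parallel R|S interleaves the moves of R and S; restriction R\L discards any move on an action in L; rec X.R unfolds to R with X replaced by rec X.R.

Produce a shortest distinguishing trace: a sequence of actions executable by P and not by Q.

LTS(P): 4 reachable states
  s0 = rec X. c.(c.c.0 + a.0\{a})\{a,b,d} + a.X | --a--▸ s0, --c--▸ s1
  s1 = (c.c.0 + a.0\{a})\{a,b,d} | --c--▸ s2
  s2 = (c.0)\{a,b,d} | --c--▸ s3
  s3 = 0\{a,b,d} | deadlocked
LTS(Q): 3 reachable states
  t0 = rec X. c.(c.0 + a.0\{a})\{a,b,d} + a.X | --a--▸ t0, --c--▸ t1
  t1 = (c.0 + a.0\{a})\{a,b,d} | --c--▸ t2
  t2 = 0\{a,b,d} | deadlocked
Executing ccc from P (initial set {s0}):
  step 1 (c): {s1}
  step 2 (c): {s2}
  step 3 (c): {s3}
  — P admits the full trace.
Executing ccc from Q (initial set {t0}):
  step 1 (c): {t1}
  step 2 (c): {t2}
  step 3 (c): no successor for Q

ccc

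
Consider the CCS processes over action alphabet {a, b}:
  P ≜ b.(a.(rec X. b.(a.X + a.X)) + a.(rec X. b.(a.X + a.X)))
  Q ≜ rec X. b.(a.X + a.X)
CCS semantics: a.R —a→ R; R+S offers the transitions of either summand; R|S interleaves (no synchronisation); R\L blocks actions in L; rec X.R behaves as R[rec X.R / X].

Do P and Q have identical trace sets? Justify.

LTS(P): 3 reachable states
  m0 = b.(a.(rec X. b.(a.X + a.X)) + a.(rec X. b.(a.X + a.X))) → —b→ m1
  m1 = a.(rec X. b.(a.X + a.X)) + a.(rec X. b.(a.X + a.X)) → —a→ m2
  m2 = rec X. b.(a.X + a.X) → —b→ m1
LTS(Q): 2 reachable states
  n0 = rec X. b.(a.X + a.X) → —b→ n1
  n1 = a.(rec X. b.(a.X + a.X)) + a.(rec X. b.(a.X + a.X)) → —a→ n0
Partition-refinement fixed point:
  B0 = {m0, m2, n0}
  B1 = {m1, n1}
m0 ∈ B0, n0 ∈ B0 → same block
Bisimilar ⇒ trace-equivalent.

traces(P) = traces(Q)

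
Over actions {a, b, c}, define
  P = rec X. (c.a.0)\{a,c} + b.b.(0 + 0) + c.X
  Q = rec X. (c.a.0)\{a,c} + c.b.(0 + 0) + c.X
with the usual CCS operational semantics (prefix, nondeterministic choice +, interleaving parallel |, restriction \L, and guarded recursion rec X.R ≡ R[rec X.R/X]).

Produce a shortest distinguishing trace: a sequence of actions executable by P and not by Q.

LTS(P): 3 reachable states
  m0 = rec X. (c.a.0)\{a,c} + b.b.(0 + 0) + c.X has moves --b--▸ m1, --c--▸ m0
  m1 = b.(0 + 0) has moves --b--▸ m2
  m2 = 0 + 0 has moves ∅
LTS(Q): 3 reachable states
  n0 = rec X. (c.a.0)\{a,c} + c.b.(0 + 0) + c.X has moves --c--▸ n0, --c--▸ n1
  n1 = b.(0 + 0) has moves --b--▸ n2
  n2 = 0 + 0 has moves ∅
Executing b from P (initial set {m0}):
  step 1 (b): {m1}
  P completes σ.
Executing b from Q (initial set {n0}):
  step 1 (b): no successor for Q

b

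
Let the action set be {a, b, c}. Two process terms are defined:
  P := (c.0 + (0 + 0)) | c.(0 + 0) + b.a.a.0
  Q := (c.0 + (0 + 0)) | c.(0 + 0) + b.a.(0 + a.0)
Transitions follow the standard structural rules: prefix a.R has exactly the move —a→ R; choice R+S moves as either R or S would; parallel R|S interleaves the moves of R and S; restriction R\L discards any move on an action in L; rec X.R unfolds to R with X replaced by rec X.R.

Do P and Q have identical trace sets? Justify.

traces(P) = traces(Q)

Reachable graph of P (7 states):
  m0 = (c.0 + (0 + 0)) | c.(0 + 0) + b.a.a.0 ⊢ ··b··> m1, ··c··> m2, ··c··> m3
  m1 = a.a.0 ⊢ ··a··> m4
  m2 = (c.0 + (0 + 0)) | (0 + 0) ⊢ ··c··> m5
  m3 = 0 | c.(0 + 0) ⊢ ··c··> m5
  m4 = a.0 ⊢ ··a··> m6
  m5 = 0 | (0 + 0) ⊢ deadlocked
  m6 = 0 ⊢ deadlocked
Reachable graph of Q (7 states):
  n0 = (c.0 + (0 + 0)) | c.(0 + 0) + b.a.(0 + a.0) ⊢ ··b··> n1, ··c··> n2, ··c··> n3
  n1 = a.(0 + a.0) ⊢ ··a··> n4
  n2 = (c.0 + (0 + 0)) | (0 + 0) ⊢ ··c··> n5
  n3 = 0 | c.(0 + 0) ⊢ ··c··> n5
  n4 = 0 + a.0 ⊢ ··a··> n6
  n5 = 0 | (0 + 0) ⊢ deadlocked
  n6 = 0 ⊢ deadlocked
Coarsest stable partition (strong bisimilarity classes):
  B0 = {m0, n0}
  B1 = {m2, m3, n2, n3}
  B2 = {m5, m6, n5, n6}
  B3 = {m1, n1}
  B4 = {m4, n4}
m0 ∈ B0, n0 ∈ B0 → same block
Bisimilar ⇒ trace-equivalent.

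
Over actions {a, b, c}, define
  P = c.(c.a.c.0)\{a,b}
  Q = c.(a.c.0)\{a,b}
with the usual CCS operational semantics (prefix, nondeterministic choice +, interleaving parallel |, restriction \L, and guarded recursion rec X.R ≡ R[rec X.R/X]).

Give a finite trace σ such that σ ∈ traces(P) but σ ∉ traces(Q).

cc

Reachable graph of P (3 states):
  u0 = c.(c.a.c.0)\{a,b} ⊢ —c→ u1
  u1 = (c.a.c.0)\{a,b} ⊢ —c→ u2
  u2 = (a.c.0)\{a,b} ⊢ stopped
Reachable graph of Q (2 states):
  v0 = c.(a.c.0)\{a,b} ⊢ —c→ v1
  v1 = (a.c.0)\{a,b} ⊢ stopped
Run σ = ⟨cc⟩ on P: start {u0}
  after c @ step 1: {u1}
  after c @ step 2: {u2}
  ✓ P
Run σ = ⟨cc⟩ on Q: start {v0}
  after c @ step 1: {v1}
  after c @ step 2: no successor for Q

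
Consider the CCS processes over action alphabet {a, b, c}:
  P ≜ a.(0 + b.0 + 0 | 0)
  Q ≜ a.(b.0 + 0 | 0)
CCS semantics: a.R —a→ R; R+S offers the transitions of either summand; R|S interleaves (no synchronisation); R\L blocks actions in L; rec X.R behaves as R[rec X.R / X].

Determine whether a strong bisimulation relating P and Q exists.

bisimilar

LTS(P): 3 reachable states
  s0 = a.(0 + b.0 + 0 | 0) ⊢ --a--▸ s1
  s1 = 0 + b.0 + 0 | 0 ⊢ --b--▸ s2
  s2 = 0 ⊢ stopped
LTS(Q): 3 reachable states
  t0 = a.(b.0 + 0 | 0) ⊢ --a--▸ t1
  t1 = b.0 + 0 | 0 ⊢ --b--▸ t2
  t2 = 0 ⊢ stopped
Coarsest stable partition (strong bisimilarity classes):
  B0 = {s0, t0}
  B1 = {s1, t1}
  B2 = {s2, t2}
s0 ∈ B0, t0 ∈ B0 → same block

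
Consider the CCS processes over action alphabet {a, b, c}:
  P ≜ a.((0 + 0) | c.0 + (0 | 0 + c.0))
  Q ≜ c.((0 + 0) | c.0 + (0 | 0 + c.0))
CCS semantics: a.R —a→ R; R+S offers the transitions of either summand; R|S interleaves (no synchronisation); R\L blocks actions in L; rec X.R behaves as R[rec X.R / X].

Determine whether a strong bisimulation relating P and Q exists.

not bisimilar

LTS(P): 4 reachable states
  p0 = a.((0 + 0) | c.0 + (0 | 0 + c.0)) → -a-> p1
  p1 = (0 + 0) | c.0 + (0 | 0 + c.0) → -c-> p2, -c-> p3
  p2 = (0 + 0) | 0 → ∅
  p3 = 0 → ∅
LTS(Q): 4 reachable states
  q0 = c.((0 + 0) | c.0 + (0 | 0 + c.0)) → -c-> q1
  q1 = (0 + 0) | c.0 + (0 | 0 + c.0) → -c-> q2, -c-> q3
  q2 = (0 + 0) | 0 → ∅
  q3 = 0 → ∅
Coarsest stable partition (strong bisimilarity classes):
  B0 = {p0}
  B1 = {p1, q1}
  B2 = {p2, p3, q2, q3}
  B3 = {q0}
p0 ∈ B0, q0 ∈ B3 → different blocks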